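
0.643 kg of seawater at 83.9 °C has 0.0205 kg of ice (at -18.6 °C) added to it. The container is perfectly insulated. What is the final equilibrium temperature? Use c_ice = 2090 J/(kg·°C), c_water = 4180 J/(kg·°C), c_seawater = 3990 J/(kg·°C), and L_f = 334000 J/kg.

T_f ≈ 78.3 °C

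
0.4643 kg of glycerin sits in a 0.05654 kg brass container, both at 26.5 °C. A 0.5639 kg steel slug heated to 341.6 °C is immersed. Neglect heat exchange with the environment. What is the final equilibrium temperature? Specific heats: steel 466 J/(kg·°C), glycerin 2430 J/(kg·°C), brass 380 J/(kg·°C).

Conservation of energy gives ΣQ = 0:
0.5639*466*(T − 341.6) + 0.4643*2430*(T − 26.5) + 0.05654*380*(T − 26.5) = 0
1412.5 T = 120233
T = 120233/1412.5 ≈ 85.12 °C

T_f ≈ 85.1 °C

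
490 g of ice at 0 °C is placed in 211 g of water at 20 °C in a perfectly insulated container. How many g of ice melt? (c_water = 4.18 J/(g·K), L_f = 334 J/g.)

m_melted ≈ 52.8 g

Cooling the water to 0 °C releases 211×4.18×20 = 17640 J.
Melting all 490 g of ice would need 490×334 = 163660 J.
That's not enough to melt it all — equilibrium is at 0 °C with ice remaining.
m_melt = 17640 / L_f = 52.81 g.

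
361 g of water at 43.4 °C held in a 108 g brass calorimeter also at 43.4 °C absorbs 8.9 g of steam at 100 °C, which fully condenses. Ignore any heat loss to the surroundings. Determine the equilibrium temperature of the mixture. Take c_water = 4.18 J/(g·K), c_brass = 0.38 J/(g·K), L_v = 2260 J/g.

T_f ≈ 57.4 °C

Heat gained plus heat lost sum to zero:
steam→water at 100 °C releases m L_v = 8.9·2260 = 20114; condensed water 100 °C→T: 37.2(T − 100); water warms: 361·4.18·(T − 43.4) = 1509(T − 43.4); cup: 41.04(T − 43.4)
1587.2 T = 20114 + 3720.2 + 67271 = 91105
T ≈ 57.40 °C (< 100 °C, so full condensation is consistent).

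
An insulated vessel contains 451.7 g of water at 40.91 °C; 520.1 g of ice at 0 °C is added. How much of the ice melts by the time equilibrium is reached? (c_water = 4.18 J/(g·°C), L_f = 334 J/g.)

m_melted ≈ 231 g

Heat available from the water dropping to 0 °C: 451.7×4.18×40.91 = 77242 J.
To melt every bit of ice: 520.1×334 = 173713 J.
Since 77242 < 173713 J, not all the ice melts; equilibrium is at 0 °C.
Mass melted = 77242/334 ≈ 231.3 g.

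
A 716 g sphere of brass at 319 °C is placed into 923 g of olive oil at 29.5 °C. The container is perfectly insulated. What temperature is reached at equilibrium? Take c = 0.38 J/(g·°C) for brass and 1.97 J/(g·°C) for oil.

T_f is the heat-capacity-weighted average of the initial temperatures:
T_f = (272.08×319 + 1818.3×29.5) / (272.08 + 1818.3)
    = 140434 / 2090.4 ≈ 67.18 °C

T_f ≈ 67.2 °C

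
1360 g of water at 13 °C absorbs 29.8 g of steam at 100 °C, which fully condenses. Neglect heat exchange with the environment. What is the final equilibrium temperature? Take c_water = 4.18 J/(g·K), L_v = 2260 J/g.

Let T be the final temperature. ΣQ_i = 0:
steam→water at 100 °C releases m L_v = 29.8·2260 = 67348
  condensate cools 100→T: 29.8·4.18·(T − 100) = 124.56(T − 100)
  water warms: 1360·4.18·(T − 13) = 5684.8(T − 13)
5809.4 T = 67348 + 12456 + 73902 = 153707
T ≈ 26.46 °C — below 100 °C, confirming all the steam condensed.

T_f ≈ 26.5 °C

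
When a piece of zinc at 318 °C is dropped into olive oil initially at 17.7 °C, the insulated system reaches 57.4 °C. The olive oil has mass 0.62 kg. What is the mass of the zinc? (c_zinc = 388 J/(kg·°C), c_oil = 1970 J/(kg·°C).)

m ≈ 0.48 kg

Setting the total heat transfer to zero:
m×388×(57.4 − 318) + 0.62×1970×(57.4 − 17.7) = 0
-101113 m = -48490
m = -48490/-101113 ≈ 0.4796 kg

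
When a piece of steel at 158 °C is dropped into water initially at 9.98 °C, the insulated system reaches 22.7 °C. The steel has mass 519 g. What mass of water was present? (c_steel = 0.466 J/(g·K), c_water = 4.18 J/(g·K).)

m ≈ 615 g

Heat lost by the steel = heat gained by the water:
519·0.466·(158 − 22.7) = m·4.18·(22.7 − 9.98)
53.17 m = 32723  ⇒  m ≈ 615.4 g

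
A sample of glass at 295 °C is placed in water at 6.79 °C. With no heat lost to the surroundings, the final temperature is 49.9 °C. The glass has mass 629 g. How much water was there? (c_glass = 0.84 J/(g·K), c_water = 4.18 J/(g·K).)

m ≈ 719 g

Energy conservation, ΣQ = 0:
629×0.84×(49.9 − 295) + m×4.18×(49.9 − 6.79) = 0
180.2 m = 129501
m = 129501/180.2 ≈ 718.7 g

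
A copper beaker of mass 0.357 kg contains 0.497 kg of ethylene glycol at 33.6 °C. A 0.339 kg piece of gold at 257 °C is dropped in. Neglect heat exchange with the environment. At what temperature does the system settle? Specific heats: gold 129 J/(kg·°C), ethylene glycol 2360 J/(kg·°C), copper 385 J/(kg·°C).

T_f ≈ 40.8 °C

Conservation of energy gives ΣQ = 0:
0.339×129×(T − 257) + 0.497×2360×(T − 33.6) + 0.357×385×(T − 33.6) = 0
43.73(T − 257) + 1172.9(T − 33.6) + 137.44(T − 33.6) = 0
(43.73 + 1172.9 + 137.44) T = 43.73×257 + 1172.9×33.6 + 137.44×33.6
T = 55267/1354.1 ≈ 40.81 °C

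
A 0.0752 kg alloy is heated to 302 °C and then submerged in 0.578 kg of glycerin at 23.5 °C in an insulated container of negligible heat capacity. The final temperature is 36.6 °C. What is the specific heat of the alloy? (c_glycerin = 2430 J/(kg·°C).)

c ≈ 922 J/(kg·°C)

Energy conservation, ΣQ = 0:
0.0752·c·(36.6 − 302) + 0.578·2430·(36.6 − 23.5) = 0
-19.96 c = -18399
c = -18399/-19.96 ≈ 921.9 J/(kg·°C)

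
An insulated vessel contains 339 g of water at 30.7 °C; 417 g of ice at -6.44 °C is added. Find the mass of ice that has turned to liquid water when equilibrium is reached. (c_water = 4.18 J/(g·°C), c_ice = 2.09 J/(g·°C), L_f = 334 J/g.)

m_melted ≈ 113 g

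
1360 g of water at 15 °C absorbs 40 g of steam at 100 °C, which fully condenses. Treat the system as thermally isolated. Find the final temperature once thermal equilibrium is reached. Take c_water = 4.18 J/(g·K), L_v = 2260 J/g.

Conservation of energy gives ΣQ = 0:
latent heat released on condensation: 40·2260 = 90400
  condensed water 100 °C→T: 167.2(T − 100)
  water warms: 1360·4.18·(T − 15) = 5684.8(T − 15)
5852 T = 90400 + 16720 + 85272 = 192392
T ≈ 32.88 °C, under the boiling point, so the assumption holds.

T_f ≈ 32.9 °C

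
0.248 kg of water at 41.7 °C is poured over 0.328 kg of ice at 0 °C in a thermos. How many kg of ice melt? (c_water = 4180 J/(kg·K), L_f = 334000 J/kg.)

Heat available from the water dropping to 0 °C: 0.248×4180×41.7 = 43228 J.
Fully melting the ice requires m_ice L_f = 0.328×334000 = 109552 J.
43228 J < 109552 J, so only part of the ice melts and the system sits at 0 °C.
m_melt = 43228 / L_f = 0.1294 kg.

m_melted ≈ 0.129 kg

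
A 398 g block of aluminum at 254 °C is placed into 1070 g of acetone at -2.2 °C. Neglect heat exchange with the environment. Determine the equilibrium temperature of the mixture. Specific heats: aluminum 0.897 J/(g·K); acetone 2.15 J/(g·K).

T_f ≈ 32.2 °C

With ΣQ=0 the equilibrium temperature is the m·c-weighted mean:
T_f = (357.01×254 + 2300.5×(-2.2)) / (357.01 + 2300.5)
    = 85618 / 2657.5 ≈ 32.22 °C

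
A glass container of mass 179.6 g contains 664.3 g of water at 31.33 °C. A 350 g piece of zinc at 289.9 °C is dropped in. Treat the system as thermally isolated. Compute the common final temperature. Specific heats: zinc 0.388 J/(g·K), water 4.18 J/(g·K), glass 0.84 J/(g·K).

Taking heat into each body as positive, Σ m c ΔT = 0:
350·0.388·(T − 289.9) + 664.3·4.18·(T − 31.33) + 179.6·0.84·(T − 31.33) = 0
3063.4 T = 131091
T = 131091 / 3063.4 = 42.8 °C

T_f ≈ 42.8 °C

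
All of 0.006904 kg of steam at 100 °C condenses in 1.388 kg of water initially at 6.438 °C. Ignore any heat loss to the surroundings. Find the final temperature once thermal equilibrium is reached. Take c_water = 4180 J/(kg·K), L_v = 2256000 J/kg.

T_f ≈ 9.6 °C

Energy balance with sensible and latent terms:
steam→water at 100 °C releases m L_v = 0.006904×2256000 = 15575
  condensed water 100 °C→T: 28.86(T − 100)
  water warms: 1.388×4180×(T − 6.438) = 5801.8(T − 6.438)
5830.7 T = 15575 + 2885.9 + 37352 = 55814
T ≈ 9.57 °C — below 100 °C, confirming all the steam condensed.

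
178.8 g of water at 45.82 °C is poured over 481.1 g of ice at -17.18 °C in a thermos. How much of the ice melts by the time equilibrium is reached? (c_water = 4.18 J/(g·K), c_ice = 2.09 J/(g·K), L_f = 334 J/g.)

m_melted ≈ 50.8 g

Water can give up m c ΔT = 178.8×4.18×45.82 = 34245 J before reaching 0 °C.
Warming the ice to 0 °C takes 481.1×2.09×17.18 = 17274 J, leaving 16971 J for melting.
Fully melting the ice requires m_ice L_f = 481.1×334 = 160687 J.
That's not enough to melt it all — equilibrium is at 0 °C with ice remaining.
Mass melted = 16971/334 ≈ 50.81 g.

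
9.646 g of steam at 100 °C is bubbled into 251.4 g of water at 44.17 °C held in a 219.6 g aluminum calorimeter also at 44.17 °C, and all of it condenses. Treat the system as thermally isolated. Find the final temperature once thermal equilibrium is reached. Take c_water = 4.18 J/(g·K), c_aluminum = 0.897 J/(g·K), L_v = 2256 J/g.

T_f ≈ 62.8 °C

Setting the total heat transfer to zero:
steam→water at 100 °C releases m L_v = 9.646×2256 = 21761; condensed water 100 °C→T: 40.32(T − 100); original water: 1050.9(T − 44.17); aluminum cup: 219.6×0.897×(T − 44.17) = 196.98(T − 44.17)
1288.2 T = 21761 + 4032 + 55117 = 80910
T ≈ 62.81 °C, under the boiling point, so the assumption holds.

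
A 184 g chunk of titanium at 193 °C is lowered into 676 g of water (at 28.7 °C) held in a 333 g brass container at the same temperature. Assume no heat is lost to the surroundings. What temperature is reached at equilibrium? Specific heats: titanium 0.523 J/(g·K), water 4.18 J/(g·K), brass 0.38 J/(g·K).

T_f ≈ 33.9 °C

Let T be the final temperature. ΣQ_i = 0:
184*0.523*(T − 193) + 676*4.18*(T − 28.7) + 333*0.38*(T − 28.7) = 0
3048.5 T = 103301
T ≈ 33.89 °C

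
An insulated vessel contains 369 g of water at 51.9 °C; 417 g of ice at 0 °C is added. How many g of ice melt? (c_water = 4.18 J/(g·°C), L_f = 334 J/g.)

Water can give up m c ΔT = 369×4.18×51.9 = 80052 J before reaching 0 °C.
To melt every bit of ice: 417×334 = 139278 J.
That's not enough to melt it all — equilibrium is at 0 °C with ice remaining.
Mass melted = 80052/334 ≈ 239.7 g.

m_melted ≈ 240 g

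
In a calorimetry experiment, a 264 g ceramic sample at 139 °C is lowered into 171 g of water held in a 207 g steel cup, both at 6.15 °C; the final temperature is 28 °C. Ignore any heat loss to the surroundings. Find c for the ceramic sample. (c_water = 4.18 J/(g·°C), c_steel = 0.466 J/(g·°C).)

c ≈ 0.605 J/(g·°C)

Setting the total heat transfer to zero:
264·c·(28 − 139) + 171·4.18·(28 − 6.15) + 207·0.466·(28 − 6.15) = 0
-29304 c = -17726
c = -17726/-29304 ≈ 0.6049 J/(g·°C)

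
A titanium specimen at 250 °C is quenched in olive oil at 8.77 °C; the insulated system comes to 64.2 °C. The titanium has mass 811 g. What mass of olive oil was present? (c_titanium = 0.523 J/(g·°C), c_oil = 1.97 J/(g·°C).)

|Q_titanium| = |Q_oil|:
811·0.523·(250 − 64.2) = m·1.97·(64.2 − 8.77)
109.2 m = 78808  ⇒  m ≈ 721.7 g

m ≈ 722 g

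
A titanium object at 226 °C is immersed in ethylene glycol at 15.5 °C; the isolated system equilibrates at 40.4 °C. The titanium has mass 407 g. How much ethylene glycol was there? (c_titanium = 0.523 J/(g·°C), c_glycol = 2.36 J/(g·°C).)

Heat lost by the titanium = heat gained by the glycol:
407×0.523×(226 − 40.4) = m×2.36×(40.4 − 15.5)
58.76 m = 39507  ⇒  m ≈ 672.3 g

m ≈ 672 g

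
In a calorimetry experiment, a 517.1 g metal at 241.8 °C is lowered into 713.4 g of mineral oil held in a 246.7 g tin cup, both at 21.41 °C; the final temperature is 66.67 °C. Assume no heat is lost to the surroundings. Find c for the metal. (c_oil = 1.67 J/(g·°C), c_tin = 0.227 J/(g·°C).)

c ≈ 0.623 J/(g·°C)

Energy conservation, ΣQ = 0:
517.1·c·(66.67 − 241.8) + 713.4·1.67·(66.67 − 21.41) + 246.7·0.227·(66.67 − 21.41) = 0
-90560 c = -56456
c = -56456/-90560 ≈ 0.6234 J/(g·°C)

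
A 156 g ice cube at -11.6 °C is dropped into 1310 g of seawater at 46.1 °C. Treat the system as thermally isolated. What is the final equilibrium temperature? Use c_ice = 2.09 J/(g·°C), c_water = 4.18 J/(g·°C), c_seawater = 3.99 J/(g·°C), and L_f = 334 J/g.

Taking heat into each body as positive, Σ m c ΔT = 0:
ice -11.6→0 °C: 156×2.09×11.6 = 3782.1
  latent heat to melt: 156×334 = 52104
  warm the meltwater: 652.08 T
  seawater: 5226.9(T − 46.1)
5879 T = 240960 − 55886 = 185074
T ≈ 31.48 °C. Since T > 0 °C, the all-ice-melts assumption holds.

T_f ≈ 31.5 °C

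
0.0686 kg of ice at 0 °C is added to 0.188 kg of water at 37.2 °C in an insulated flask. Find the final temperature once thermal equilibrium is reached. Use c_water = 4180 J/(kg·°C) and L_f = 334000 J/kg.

Energy conservation, ΣQ = 0:
latent heat to melt: 0.0686×334000 = 22912; warm the meltwater: 286.75 T; water cools: 0.188×4180×(T − 37.2) = 785.84(T − 37.2)
1072.6 T = 29233 − 22912 = 6320.8
T ≈ 5.89 °C — above 0 °C, consistent with complete melting.

T_f ≈ 5.9 °C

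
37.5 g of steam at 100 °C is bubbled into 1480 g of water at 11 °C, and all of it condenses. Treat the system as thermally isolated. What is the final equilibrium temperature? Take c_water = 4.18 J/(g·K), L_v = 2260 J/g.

Conservation of energy gives ΣQ = 0:
latent heat released on condensation: 37.5×2260 = 84750; condensed water 100 °C→T: 156.75(T − 100); water warms: 1480×4.18×(T − 11) = 6186.4(T − 11)
6343.1 T = 84750 + 15675 + 68050 = 168475
T ≈ 26.56 °C (< 100 °C, so full condensation is consistent).

T_f ≈ 26.6 °C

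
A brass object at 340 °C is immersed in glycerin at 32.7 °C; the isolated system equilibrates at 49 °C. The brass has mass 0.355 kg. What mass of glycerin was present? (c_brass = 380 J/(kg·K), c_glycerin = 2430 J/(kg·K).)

m ≈ 0.991 kg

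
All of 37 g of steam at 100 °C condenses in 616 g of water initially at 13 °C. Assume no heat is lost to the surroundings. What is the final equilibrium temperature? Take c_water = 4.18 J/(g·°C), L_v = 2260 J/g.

Heat gained plus heat lost sum to zero:
steam→water at 100 °C releases m L_v = 37×2260 = 83620; condensed water 100 °C→T: 154.66(T − 100); original water: 2574.9(T − 13)
2729.5 T = 83620 + 15466 + 33473 = 132559
T ≈ 48.56 °C — below 100 °C, confirming all the steam condensed.

T_f ≈ 48.6 °C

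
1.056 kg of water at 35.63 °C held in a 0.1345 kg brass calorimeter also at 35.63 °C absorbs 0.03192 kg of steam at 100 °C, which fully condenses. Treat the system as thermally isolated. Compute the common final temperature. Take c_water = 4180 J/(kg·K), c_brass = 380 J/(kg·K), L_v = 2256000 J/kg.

Heat gained plus heat lost sum to zero:
steam→water at 100 °C releases m L_v = 0.03192·2256000 = 72012
  condensate cools 100→T: 0.03192·4180·(T − 100) = 133.43(T − 100)
  original water: 4414.1(T − 35.63)
  cup: 51.11(T − 35.63)
4598.6 T = 72012 + 13343 + 159095 = 244449
T ≈ 53.16 °C — below 100 °C, confirming all the steam condensed.

T_f ≈ 53.2 °C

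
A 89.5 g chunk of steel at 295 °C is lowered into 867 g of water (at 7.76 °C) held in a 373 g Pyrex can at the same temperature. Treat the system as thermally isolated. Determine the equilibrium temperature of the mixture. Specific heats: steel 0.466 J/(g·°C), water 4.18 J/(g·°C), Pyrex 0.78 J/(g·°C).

T_f ≈ 10.8 °C

Let T be the final temperature. ΣQ_i = 0:
89.5·0.466·(T − 295) + 867·4.18·(T − 7.76) + 373·0.78·(T − 7.76) = 0
41.71(T − 295) + 3624.1(T − 7.76) + 290.94(T − 7.76) = 0
(41.71 + 3624.1 + 290.94) T = 41.71·295 + 3624.1·7.76 + 290.94·7.76
T ≈ 10.79 °C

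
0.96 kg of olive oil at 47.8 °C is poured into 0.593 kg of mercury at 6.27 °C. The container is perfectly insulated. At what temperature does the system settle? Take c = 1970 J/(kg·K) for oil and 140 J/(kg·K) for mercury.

T_f ≈ 46.1 °C

Setting the total heat transfer to zero:
0.96*1970*(T − 47.8) + 0.593*140*(T − 6.27) = 0
1891.2(T − 47.8) + 83.02(T − 6.27) = 0
(1891.2 + 83.02) T = 1891.2*47.8 + 83.02*6.27
T ≈ 46.05 °C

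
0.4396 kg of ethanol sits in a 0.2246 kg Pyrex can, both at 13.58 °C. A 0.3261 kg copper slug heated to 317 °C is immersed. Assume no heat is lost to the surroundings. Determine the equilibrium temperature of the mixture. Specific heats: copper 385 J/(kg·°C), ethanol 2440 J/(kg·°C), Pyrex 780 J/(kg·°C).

Energy conservation, ΣQ = 0:
0.3261×385×(T − 317) + 0.4396×2440×(T − 13.58) + 0.2246×780×(T − 13.58) = 0
125.55(T − 317) + 1072.6(T − 13.58) + 175.19(T − 13.58) = 0
(125.55 + 1072.6 + 175.19) T = 125.55×317 + 1072.6×13.58 + 175.19×13.58
T = 56744/1373.4 ≈ 41.32 °C

T_f ≈ 41.3 °C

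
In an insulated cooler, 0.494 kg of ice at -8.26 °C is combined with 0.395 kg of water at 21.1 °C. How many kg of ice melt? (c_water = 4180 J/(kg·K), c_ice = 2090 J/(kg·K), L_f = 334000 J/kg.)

Heat available from the water dropping to 0 °C: 0.395·4180·21.1 = 34838 J.
Of that, 0.494·2090·8.26 = 8528.1 J goes to bring the ice to 0 °C, leaving 26310 J.
To melt every bit of ice: 0.494·334000 = 164996 J.
That's not enough to melt it all — equilibrium is at 0 °C with ice remaining.
Mass melted = 26310/334000 ≈ 0.07877 kg.

m_melted ≈ 0.0788 kg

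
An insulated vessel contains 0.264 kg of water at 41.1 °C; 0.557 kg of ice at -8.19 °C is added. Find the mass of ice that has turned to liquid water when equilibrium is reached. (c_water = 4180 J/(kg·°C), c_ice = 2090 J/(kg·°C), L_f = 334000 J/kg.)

Cooling the water to 0 °C releases 0.264·4180·41.1 = 45355 J.
Of that, 0.557·2090·8.19 = 9534.2 J goes to bring the ice to 0 °C, leaving 35820 J.
Melting all 0.557 kg of ice would need 0.557·334000 = 186038 J.
Since 35820 < 186038 J, not all the ice melts; equilibrium is at 0 °C.
Mass melted = 35820/334000 ≈ 0.1072 kg.

m_melted ≈ 0.107 kg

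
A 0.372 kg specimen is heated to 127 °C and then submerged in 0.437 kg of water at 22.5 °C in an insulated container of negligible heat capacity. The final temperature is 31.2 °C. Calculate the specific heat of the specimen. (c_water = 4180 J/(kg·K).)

Let T be the final temperature. ΣQ_i = 0:
0.372·c·(31.2 − 127) + 0.437·4180·(31.2 − 22.5) = 0
-35.64 c = -15892
c = -15892/-35.64 ≈ 445.9 J/(kg·K)

c ≈ 446 J/(kg·K)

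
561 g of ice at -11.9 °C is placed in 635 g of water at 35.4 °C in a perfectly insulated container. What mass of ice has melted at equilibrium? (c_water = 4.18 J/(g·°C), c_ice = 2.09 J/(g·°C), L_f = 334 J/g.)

m_melted ≈ 240 g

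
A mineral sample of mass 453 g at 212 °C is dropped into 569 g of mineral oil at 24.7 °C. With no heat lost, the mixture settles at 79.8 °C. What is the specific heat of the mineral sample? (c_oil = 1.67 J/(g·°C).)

Heat lost by the mineral sample = heat gained by the oil:
453×c×(212 − 79.8) = 569×1.67×(79.8 − 24.7)
59887 c = 52358  ⇒  c ≈ 0.8743 J/(g·°C)

c ≈ 0.874 J/(g·°C)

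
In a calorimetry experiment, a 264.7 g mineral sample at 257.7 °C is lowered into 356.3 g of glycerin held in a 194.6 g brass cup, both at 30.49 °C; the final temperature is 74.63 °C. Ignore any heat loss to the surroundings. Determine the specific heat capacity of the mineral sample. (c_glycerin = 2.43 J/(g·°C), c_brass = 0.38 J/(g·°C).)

Energy conservation, ΣQ = 0:
264.7·c·(74.63 − 257.7) + 356.3·2.43·(74.63 − 30.49) + 194.6·0.38·(74.63 − 30.49) = 0
-48459 c = -41481
c = -41481/-48459 ≈ 0.856 J/(g·°C)

c ≈ 0.856 J/(g·°C)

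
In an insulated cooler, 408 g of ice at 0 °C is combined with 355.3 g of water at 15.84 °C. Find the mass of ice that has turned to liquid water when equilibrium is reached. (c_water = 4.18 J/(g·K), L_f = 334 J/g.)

Water can give up m c ΔT = 355.3×4.18×15.84 = 23525 J before reaching 0 °C.
To melt every bit of ice: 408×334 = 136272 J.
That's not enough to melt it all — equilibrium is at 0 °C with ice remaining.
Mass melted = 23525/334 ≈ 70.43 g.

m_melted ≈ 70.4 g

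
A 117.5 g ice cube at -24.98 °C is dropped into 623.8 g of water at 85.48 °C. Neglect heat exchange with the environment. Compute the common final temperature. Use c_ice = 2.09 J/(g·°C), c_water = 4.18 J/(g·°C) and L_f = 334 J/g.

Setting the total heat transfer to zero:
warm ice to 0 °C: 117.5×2.09×(0 − (-24.98)) = 6134.5
  latent heat to melt: 117.5×334 = 39245
  meltwater 0→T: 117.5×4.18×T = 491.15 T
  water: 2607.5(T − 85.48)
3098.6 T = 222888 − 45379 = 177508
T ≈ 57.29 °C. Since T > 0 °C, the all-ice-melts assumption holds.

T_f ≈ 57.3 °C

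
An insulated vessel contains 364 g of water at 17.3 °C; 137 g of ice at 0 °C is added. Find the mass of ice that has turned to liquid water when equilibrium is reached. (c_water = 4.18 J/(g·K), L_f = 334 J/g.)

Water can give up m c ΔT = 364·4.18·17.3 = 26322 J before reaching 0 °C.
To melt every bit of ice: 137·334 = 45758 J.
Since 26322 < 45758 J, not all the ice melts; equilibrium is at 0 °C.
Mass melted = 26322/334 ≈ 78.81 g.

m_melted ≈ 78.8 g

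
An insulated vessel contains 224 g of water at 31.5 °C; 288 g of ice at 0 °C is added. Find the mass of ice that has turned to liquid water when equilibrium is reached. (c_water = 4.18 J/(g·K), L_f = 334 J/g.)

Water can give up m c ΔT = 224×4.18×31.5 = 29494 J before reaching 0 °C.
To melt every bit of ice: 288×334 = 96192 J.
29494 J < 96192 J, so only part of the ice melts and the system sits at 0 °C.
Mass melted = 29494/334 ≈ 88.31 g.

m_melted ≈ 88.3 g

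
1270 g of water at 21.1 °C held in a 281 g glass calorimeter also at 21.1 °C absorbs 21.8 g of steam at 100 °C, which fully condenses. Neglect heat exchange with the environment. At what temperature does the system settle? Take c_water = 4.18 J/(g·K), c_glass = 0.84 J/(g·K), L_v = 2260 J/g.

Energy conservation, ΣQ = 0:
steam→water at 100 °C releases m L_v = 21.8·2260 = 49268; condensate cools 100→T: 21.8·4.18·(T − 100) = 91.12(T − 100); water warms: 1270·4.18·(T − 21.1) = 5308.6(T − 21.1); glass cup: 281·0.84·(T − 21.1) = 236.04(T − 21.1)
5635.8 T = 49268 + 9112.4 + 116992 = 175372
T ≈ 31.12 °C — below 100 °C, confirming all the steam condensed.

T_f ≈ 31.1 °C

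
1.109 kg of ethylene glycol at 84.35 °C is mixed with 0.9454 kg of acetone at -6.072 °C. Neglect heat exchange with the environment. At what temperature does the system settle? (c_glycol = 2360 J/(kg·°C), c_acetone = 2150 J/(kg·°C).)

T_f ≈ 44.8 °C

Energy conservation, ΣQ = 0:
1.109·2360·(T − 84.35) + 0.9454·2150·(T − (-6.072)) = 0
2617.2(T − 84.35) + 2032.6(T − (-6.072)) = 0
4649.9 T = 208422
T ≈ 44.82 °C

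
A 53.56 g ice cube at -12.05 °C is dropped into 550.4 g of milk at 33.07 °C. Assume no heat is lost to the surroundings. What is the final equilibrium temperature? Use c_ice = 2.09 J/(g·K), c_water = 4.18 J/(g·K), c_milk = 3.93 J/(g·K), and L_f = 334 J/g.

T_f ≈ 21.9 °C

Energy conservation, ΣQ = 0:
ice -12.05→0 °C: 53.56×2.09×12.05 = 1348.9
  latent heat to melt: 53.56×334 = 17889
  warm the meltwater: 223.88 T
  milk cools: 550.4×3.93×(T − 33.07) = 2163.1(T − 33.07)
2387 T = 71533 − 19238 = 52295
T ≈ 21.91 °C — above 0 °C, consistent with complete melting.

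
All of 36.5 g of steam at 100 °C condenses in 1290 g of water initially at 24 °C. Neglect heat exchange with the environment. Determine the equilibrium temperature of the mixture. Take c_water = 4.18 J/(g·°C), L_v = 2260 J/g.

T_f ≈ 41.0 °C

Heat gained plus heat lost sum to zero:
latent heat released on condensation: 36.5×2260 = 82490
  condensed water 100 °C→T: 152.57(T − 100)
  original water: 5392.2(T − 24)
5544.8 T = 82490 + 15257 + 129413 = 227160
T ≈ 40.97 °C, under the boiling point, so the assumption holds.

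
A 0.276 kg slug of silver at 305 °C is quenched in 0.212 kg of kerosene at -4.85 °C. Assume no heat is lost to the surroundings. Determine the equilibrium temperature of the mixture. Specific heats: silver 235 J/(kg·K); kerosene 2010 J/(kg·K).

T_f ≈ 36.1 °C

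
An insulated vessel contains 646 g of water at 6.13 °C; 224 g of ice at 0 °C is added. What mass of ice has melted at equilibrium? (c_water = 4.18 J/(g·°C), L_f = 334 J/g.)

Cooling the water to 0 °C releases 646×4.18×6.13 = 16553 J.
Fully melting the ice requires m_ice L_f = 224×334 = 74816 J.
Since 16553 < 74816 J, not all the ice melts; equilibrium is at 0 °C.
m_melted×334 = 16553  ⇒  m_melted ≈ 49.56 g.

m_melted ≈ 49.6 g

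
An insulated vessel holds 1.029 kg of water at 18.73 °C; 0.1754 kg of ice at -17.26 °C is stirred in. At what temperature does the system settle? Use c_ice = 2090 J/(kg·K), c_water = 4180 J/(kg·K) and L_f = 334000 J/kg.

Conservation of energy gives ΣQ = 0:
warm ice to 0 °C: 0.1754·2090·(0 − (-17.26)) = 6327.3
  melt ice: 0.1754·334000 = 58584
  meltwater 0→T: 0.1754·4180·T = 733.17 T
  water cools: 1.029·4180·(T − 18.73) = 4301.2(T − 18.73)
5034.4 T = 80562 − 64911 = 15651
T ≈ 3.11 °C (positive, so assuming full melt was valid).

T_f ≈ 3.1 °C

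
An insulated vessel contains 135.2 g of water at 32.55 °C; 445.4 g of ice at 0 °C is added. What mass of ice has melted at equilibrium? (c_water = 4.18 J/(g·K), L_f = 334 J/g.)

m_melted ≈ 55.1 g

Cooling the water to 0 °C releases 135.2·4.18·32.55 = 18395 J.
Melting all 445.4 g of ice would need 445.4·334 = 148764 J.
18395 J < 148764 J, so only part of the ice melts and the system sits at 0 °C.
m_melt = 18395 / L_f = 55.08 g.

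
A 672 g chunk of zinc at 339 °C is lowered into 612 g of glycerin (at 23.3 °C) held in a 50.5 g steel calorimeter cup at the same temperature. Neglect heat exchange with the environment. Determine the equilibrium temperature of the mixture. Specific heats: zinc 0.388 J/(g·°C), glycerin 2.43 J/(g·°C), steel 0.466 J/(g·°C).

T_f ≈ 69.8 °C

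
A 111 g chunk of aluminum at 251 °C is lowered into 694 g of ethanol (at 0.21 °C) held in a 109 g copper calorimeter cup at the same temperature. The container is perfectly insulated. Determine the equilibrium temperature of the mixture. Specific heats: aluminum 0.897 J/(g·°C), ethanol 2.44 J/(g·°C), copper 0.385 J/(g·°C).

Energy conservation, ΣQ = 0:
111×0.897×(T − 251) + 694×2.44×(T − 0.21) + 109×0.385×(T − 0.21) = 0
99.57(T − 251) + 1693.4(T − 0.21) + 41.97(T − 0.21) = 0
1834.9 T = 25356
T ≈ 13.82 °C

T_f ≈ 13.8 °C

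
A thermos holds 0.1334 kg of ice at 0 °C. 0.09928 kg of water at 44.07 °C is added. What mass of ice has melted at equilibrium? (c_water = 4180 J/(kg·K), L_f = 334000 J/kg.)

Heat available from the water dropping to 0 °C: 0.09928×4180×44.07 = 18289 J.
Melting all 0.1334 kg of ice would need 0.1334×334000 = 44556 J.
18289 J < 44556 J, so only part of the ice melts and the system sits at 0 °C.
m_melt = 18289 / L_f = 0.05476 kg.

m_melted ≈ 0.0548 kg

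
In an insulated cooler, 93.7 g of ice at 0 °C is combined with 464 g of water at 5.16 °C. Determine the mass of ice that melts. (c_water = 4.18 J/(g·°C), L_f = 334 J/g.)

Cooling the water to 0 °C releases 464·4.18·5.16 = 10008 J.
Fully melting the ice requires m_ice L_f = 93.7·334 = 31296 J.
That's not enough to melt it all — equilibrium is at 0 °C with ice remaining.
m_melt = 10008 / L_f = 29.96 g.

m_melted ≈ 30 g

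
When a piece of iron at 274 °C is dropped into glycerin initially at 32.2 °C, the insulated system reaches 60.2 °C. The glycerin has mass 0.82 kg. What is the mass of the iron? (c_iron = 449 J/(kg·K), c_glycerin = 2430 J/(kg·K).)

m ≈ 0.581 kg

Let T be the final temperature. ΣQ_i = 0:
m·449·(60.2 − 274) + 0.82·2430·(60.2 − 32.2) = 0
-95996 m = -55793
m = -55793/-95996 ≈ 0.5812 kg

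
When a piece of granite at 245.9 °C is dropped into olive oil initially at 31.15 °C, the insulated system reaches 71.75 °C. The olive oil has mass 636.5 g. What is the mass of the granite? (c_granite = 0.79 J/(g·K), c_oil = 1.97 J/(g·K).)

Taking heat into each body as positive, Σ m c ΔT = 0:
m×0.79×(71.75 − 245.9) + 636.5×1.97×(71.75 − 31.15) = 0
-137.58 m = -50909
m = -50909/-137.58 ≈ 370 g

m ≈ 370 g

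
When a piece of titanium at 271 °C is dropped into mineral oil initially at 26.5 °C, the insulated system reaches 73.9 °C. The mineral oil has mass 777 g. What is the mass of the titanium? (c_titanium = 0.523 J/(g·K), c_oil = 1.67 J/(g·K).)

|Q_titanium| = |Q_oil|:
m·0.523·(271 − 73.9) = 777·1.67·(73.9 − 26.5)
103.08 m = 61506  ⇒  m ≈ 596.7 g

m ≈ 597 g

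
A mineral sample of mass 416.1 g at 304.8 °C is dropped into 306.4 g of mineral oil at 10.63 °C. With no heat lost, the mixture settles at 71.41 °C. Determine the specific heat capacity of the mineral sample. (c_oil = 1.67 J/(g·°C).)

Heat lost by the mineral sample = heat gained by the oil:
416.1×c×(304.8 − 71.41) = 306.4×1.67×(71.41 − 10.63)
97114 c = 31100  ⇒  c ≈ 0.3202 J/(g·°C)

c ≈ 0.32 J/(g·°C)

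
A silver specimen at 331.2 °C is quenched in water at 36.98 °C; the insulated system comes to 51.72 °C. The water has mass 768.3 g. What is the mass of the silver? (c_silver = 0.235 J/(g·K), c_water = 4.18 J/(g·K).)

m ≈ 721 g

|Q_silver| = |Q_water|:
m·0.235·(331.2 − 51.72) = 768.3·4.18·(51.72 − 36.98)
65.68 m = 47337  ⇒  m ≈ 720.8 g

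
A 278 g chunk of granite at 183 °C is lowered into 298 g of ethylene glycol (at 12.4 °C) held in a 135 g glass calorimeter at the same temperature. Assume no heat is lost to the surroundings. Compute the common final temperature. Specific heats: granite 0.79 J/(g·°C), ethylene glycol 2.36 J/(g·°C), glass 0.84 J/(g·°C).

T_f ≈ 48.6 °C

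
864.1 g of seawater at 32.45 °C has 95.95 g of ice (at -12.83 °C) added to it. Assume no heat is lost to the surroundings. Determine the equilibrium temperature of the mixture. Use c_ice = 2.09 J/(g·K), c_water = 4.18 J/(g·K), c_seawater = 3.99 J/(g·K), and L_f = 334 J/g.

Sum of m c ΔT and latent-heat terms is zero:
ice -12.83→0 °C: 95.95·2.09·12.83 = 2572.9
  melt ice: 95.95·334 = 32047
  warm the meltwater: 401.07 T
  seawater: 3447.8(T − 32.45)
3848.8 T = 111880 − 34620 = 77260
T ≈ 20.07 °C. Since T > 0 °C, the all-ice-melts assumption holds.

T_f ≈ 20.1 °C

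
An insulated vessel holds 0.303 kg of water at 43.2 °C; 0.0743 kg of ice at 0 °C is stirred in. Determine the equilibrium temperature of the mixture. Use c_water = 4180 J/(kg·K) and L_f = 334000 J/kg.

T_f ≈ 19.0 °C

Sum of m c ΔT and latent-heat terms is zero:
latent heat to melt: 0.0743·334000 = 24816
  meltwater 0→T: 0.0743·4180·T = 310.57 T
  water: 1266.5(T − 43.2)
1577.1 T = 54715 − 24816 = 29898
T ≈ 18.96 °C — above 0 °C, consistent with complete melting.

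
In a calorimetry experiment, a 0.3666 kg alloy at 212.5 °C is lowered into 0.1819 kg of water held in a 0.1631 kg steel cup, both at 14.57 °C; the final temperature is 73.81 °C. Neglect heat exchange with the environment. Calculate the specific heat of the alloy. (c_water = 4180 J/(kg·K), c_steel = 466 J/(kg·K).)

Conservation of energy gives ΣQ = 0:
0.3666×c×(73.81 − 212.5) + 0.1819×4180×(73.81 − 14.57) + 0.1631×466×(73.81 − 14.57) = 0
-50.84 c = -49545
c = -49545/-50.84 ≈ 974.5 J/(kg·K)

c ≈ 974 J/(kg·K)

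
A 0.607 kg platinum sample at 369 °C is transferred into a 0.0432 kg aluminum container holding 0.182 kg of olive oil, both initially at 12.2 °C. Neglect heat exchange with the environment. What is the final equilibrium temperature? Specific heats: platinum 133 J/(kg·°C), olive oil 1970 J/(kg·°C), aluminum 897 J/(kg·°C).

T_f ≈ 72.5 °C

T_f is the heat-capacity-weighted average of the initial temperatures:
T_f = (80.73*369 + 358.54*12.2 + 38.75*12.2) / (80.73 + 358.54 + 38.75)
    = 34637 / 478.02 ≈ 72.46 °C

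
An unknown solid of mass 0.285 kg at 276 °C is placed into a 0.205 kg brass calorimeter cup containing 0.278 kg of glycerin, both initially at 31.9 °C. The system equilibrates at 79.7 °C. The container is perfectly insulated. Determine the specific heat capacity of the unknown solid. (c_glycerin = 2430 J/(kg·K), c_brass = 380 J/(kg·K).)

Let T be the final temperature. ΣQ_i = 0:
0.285×c×(79.7 − 276) + 0.278×2430×(79.7 − 31.9) + 0.205×380×(79.7 − 31.9) = 0
-55.95 c = -36014
c = -36014/-55.95 ≈ 643.7 J/(kg·K)

c ≈ 644 J/(kg·K)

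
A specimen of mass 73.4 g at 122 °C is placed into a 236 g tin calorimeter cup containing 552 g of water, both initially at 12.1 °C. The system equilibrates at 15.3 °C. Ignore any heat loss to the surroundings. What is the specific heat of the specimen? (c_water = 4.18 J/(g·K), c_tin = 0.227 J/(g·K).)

Heat gained plus heat lost sum to zero:
73.4·c·(15.3 − 122) + 552·4.18·(15.3 − 12.1) + 236·0.227·(15.3 − 12.1) = 0
-7831.8 c = -7555
c = -7555/-7831.8 ≈ 0.9647 J/(g·K)

c ≈ 0.965 J/(g·K)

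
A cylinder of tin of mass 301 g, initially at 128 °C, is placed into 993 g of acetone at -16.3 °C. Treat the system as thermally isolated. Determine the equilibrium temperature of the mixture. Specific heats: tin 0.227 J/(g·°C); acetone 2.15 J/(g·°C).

T_f ≈ -11.8 °C

Heat gained plus heat lost sum to zero:
301·0.227·(T − 128) + 993·2.15·(T − (-16.3)) = 0
(68.33 + 2134.9) T = 68.33·128 + 2134.9·(-16.3)
T ≈ -11.83 °C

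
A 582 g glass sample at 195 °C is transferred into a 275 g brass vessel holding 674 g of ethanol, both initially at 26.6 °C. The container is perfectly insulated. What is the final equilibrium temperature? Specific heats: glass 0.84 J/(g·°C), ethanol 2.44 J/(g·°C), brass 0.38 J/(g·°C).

Let T be the final temperature. ΣQ_i = 0:
582·0.84·(T − 195) + 674·2.44·(T − 26.6) + 275·0.38·(T − 26.6) = 0
2237.9 T = 141857
T = 141857 / 2237.9 = 63.4 °C

T_f ≈ 63.4 °C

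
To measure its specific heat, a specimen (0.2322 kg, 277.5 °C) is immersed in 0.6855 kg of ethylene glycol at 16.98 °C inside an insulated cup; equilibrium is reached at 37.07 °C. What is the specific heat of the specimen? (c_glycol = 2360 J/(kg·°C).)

Heat lost by the specimen = heat gained by the glycol:
0.2322·c·(277.5 − 37.07) = 0.6855·2360·(37.07 − 16.98)
55.83 c = 32501  ⇒  c ≈ 582.2 J/(kg·°C)

c ≈ 582 J/(kg·°C)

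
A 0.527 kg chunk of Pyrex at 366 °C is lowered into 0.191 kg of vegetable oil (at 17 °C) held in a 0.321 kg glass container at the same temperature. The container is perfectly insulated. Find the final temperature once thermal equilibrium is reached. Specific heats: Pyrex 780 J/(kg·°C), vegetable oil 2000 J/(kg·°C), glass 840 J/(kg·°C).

T_f ≈ 152.0 °C

Heat gained plus heat lost sum to zero:
0.527*780*(T − 366) + 0.191*2000*(T − 17) + 0.321*840*(T − 17) = 0
411.06(T − 366) + 382(T − 17) + 269.64(T − 17) = 0
(411.06 + 382 + 269.64) T = 411.06*366 + 382*17 + 269.64*17
T = 161526/1062.7 ≈ 152.00 °C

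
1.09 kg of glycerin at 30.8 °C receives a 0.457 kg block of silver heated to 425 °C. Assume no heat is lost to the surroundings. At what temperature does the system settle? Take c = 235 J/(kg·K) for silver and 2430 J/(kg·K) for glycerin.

T_f ≈ 46.2 °C

Energy conservation, ΣQ = 0:
0.457·235·(T − 425) + 1.09·2430·(T − 30.8) = 0
107.4(T − 425) + 2648.7(T − 30.8) = 0
2756.1 T = 127223
T = 127223 / 2756.1 = 46.2 °C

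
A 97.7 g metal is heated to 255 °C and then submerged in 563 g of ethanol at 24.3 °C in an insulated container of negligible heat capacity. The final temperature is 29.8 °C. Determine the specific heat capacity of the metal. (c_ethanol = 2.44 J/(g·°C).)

c ≈ 0.343 J/(g·°C)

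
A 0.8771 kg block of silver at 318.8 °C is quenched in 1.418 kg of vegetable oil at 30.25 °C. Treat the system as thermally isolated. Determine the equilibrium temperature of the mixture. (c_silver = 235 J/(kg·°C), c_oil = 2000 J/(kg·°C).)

T_f ≈ 49.8 °C

|Q_silver| = |Q_oil|:
0.8771×235×(318.8 − T) = 1.418×2000×(T − 30.25)
206.12(318.8 − T) = 2836(T − 30.25)
3042.1 T = 151500  ⇒  T ≈ 49.80 °C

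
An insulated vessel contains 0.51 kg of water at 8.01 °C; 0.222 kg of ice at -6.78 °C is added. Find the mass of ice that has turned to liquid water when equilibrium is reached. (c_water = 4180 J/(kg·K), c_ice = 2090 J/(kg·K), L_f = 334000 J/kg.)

m_melted ≈ 0.0417 kg

Heat available from the water dropping to 0 °C: 0.51×4180×8.01 = 17076 J.
Of that, 0.222×2090×6.78 = 3145.8 J goes to bring the ice to 0 °C, leaving 13930 J.
Fully melting the ice requires m_ice L_f = 0.222×334000 = 74148 J.
13930 J < 74148 J, so only part of the ice melts and the system sits at 0 °C.
m_melted×334000 = 13930  ⇒  m_melted ≈ 0.04171 kg.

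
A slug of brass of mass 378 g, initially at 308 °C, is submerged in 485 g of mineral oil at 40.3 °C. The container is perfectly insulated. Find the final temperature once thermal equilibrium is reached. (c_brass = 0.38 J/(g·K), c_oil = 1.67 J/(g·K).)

T_f ≈ 80.6 °C

Let T be the final temperature. ΣQ_i = 0:
378×0.38×(T − 308) + 485×1.67×(T − 40.3) = 0
143.64(T − 308) + 809.95(T − 40.3) = 0
(143.64 + 809.95) T = 143.64×308 + 809.95×40.3
T = 76882 / 953.59 = 80.6 °C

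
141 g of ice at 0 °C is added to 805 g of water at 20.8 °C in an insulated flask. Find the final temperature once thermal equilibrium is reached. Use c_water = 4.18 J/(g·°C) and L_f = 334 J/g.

T_f ≈ 5.8 °C

Energy balance with sensible and latent terms:
fusion: m_ice L_f = 141·334 = 47094
  warm the meltwater: 589.38 T
  water cools: 805·4.18·(T − 20.8) = 3364.9(T − 20.8)
3954.3 T = 69990 − 47094 = 22896
T ≈ 5.79 °C. Since T > 0 °C, the all-ice-melts assumption holds.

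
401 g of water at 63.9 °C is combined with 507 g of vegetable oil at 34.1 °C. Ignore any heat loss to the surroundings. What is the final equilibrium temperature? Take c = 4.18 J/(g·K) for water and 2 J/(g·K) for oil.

T_f is the heat-capacity-weighted average of the initial temperatures:
T_f = (1676.2×63.9 + 1014×34.1) / (1676.2 + 1014)
    = 141685 / 2690.2 ≈ 52.67 °C

T_f ≈ 52.7 °C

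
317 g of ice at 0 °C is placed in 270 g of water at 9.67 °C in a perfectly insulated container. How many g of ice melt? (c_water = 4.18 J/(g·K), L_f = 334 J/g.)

Heat available from the water dropping to 0 °C: 270×4.18×9.67 = 10914 J.
Fully melting the ice requires m_ice L_f = 317×334 = 105878 J.
10914 J < 105878 J, so only part of the ice melts and the system sits at 0 °C.
m_melt = 10914 / L_f = 32.68 g.

m_melted ≈ 32.7 g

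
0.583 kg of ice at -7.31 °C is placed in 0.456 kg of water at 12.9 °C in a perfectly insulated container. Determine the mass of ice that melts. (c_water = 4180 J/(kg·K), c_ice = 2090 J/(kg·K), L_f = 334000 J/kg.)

m_melted ≈ 0.047 kg

Water can give up m c ΔT = 0.456×4180×12.9 = 24588 J before reaching 0 °C.
Warming the ice to 0 °C takes 0.583×2090×7.31 = 8907 J, leaving 15681 J for melting.
To melt every bit of ice: 0.583×334000 = 194722 J.
15681 J < 194722 J, so only part of the ice melts and the system sits at 0 °C.
m_melted×334000 = 15681  ⇒  m_melted ≈ 0.04695 kg.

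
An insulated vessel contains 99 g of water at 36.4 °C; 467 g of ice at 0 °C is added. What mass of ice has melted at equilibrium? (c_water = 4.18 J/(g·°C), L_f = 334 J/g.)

Water can give up m c ΔT = 99·4.18·36.4 = 15063 J before reaching 0 °C.
Fully melting the ice requires m_ice L_f = 467·334 = 155978 J.
15063 J < 155978 J, so only part of the ice melts and the system sits at 0 °C.
m_melt = 15063 / L_f = 45.1 g.

m_melted ≈ 45.1 g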